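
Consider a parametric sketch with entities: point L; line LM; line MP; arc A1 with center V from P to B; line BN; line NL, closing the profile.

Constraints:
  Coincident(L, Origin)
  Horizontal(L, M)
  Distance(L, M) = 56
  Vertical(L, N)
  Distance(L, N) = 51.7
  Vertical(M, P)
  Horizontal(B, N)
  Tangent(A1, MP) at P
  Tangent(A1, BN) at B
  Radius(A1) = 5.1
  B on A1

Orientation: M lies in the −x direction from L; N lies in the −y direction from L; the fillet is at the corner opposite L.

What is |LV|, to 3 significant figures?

69.0

L is at the origin; LM is horizontal with |LM| = 56.0 and M on the −x side, so M = (-56.0, 0.00). LN is vertical with |LN| = 51.7 and N on the −y side, so N = (0.00, -51.7). The virtual corner opposite L is at (-56.0, -51.7). A1 meets MP tangentially, so VP is at right angles to MP and since A1 is tangent to BN there, VB ⟂ BN, with radius 5.1, so the center V sits 5.1 in from both sides at V = (-50.9, -46.6). Then |LV| = |V − L| = 69.0.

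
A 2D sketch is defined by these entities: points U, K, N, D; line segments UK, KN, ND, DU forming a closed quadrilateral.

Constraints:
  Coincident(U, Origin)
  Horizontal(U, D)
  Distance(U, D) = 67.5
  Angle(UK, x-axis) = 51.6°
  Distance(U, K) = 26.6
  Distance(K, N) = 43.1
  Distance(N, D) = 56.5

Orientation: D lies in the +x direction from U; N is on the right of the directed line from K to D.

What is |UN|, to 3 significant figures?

27.1

Checks: |KN| = 43.10 ✓; |ND| = 56.50 ✓.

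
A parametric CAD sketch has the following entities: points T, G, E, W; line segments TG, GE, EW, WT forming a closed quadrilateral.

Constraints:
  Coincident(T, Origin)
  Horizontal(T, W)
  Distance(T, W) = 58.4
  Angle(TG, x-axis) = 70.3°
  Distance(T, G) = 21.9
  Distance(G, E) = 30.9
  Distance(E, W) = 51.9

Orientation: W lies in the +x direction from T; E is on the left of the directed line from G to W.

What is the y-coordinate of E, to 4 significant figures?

42.74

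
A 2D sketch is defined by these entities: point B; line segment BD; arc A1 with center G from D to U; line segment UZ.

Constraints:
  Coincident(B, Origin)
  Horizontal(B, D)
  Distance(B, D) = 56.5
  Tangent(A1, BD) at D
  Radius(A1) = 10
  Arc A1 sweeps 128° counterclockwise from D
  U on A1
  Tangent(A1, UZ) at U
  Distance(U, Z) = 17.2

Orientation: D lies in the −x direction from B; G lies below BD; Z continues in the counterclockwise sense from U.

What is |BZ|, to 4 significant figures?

61.45

B is at the origin; BD is horizontal with |BD| = 56.5 and D on the −x side, so D = (-56.50, 0.000). A1 meets BD tangentially, so GD is at right angles to BD, so G = D + (0, -10) = (-56.50, -10.00). On A1, D sits at bearing 90° from G; a 128° counterclockwise sweep puts U at bearing 218°, so U = G + 10.0·(cos 218°, sin 218°) = (-64.38, -16.16). A1 meets UZ tangentially, so GU is at right angles to UZ, so UZ runs along (−sin 218°, cos 218°); with |UZ| = 17.2, Z = (-53.79, -29.71). Then |BZ| = |Z − B| = 61.45.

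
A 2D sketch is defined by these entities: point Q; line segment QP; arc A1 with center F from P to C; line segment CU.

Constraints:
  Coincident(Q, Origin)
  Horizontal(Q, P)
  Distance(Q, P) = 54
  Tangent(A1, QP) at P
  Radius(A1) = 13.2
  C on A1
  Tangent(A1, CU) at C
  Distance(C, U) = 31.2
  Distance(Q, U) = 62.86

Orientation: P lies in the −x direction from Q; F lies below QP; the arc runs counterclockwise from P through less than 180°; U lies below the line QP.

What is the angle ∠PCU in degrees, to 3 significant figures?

114°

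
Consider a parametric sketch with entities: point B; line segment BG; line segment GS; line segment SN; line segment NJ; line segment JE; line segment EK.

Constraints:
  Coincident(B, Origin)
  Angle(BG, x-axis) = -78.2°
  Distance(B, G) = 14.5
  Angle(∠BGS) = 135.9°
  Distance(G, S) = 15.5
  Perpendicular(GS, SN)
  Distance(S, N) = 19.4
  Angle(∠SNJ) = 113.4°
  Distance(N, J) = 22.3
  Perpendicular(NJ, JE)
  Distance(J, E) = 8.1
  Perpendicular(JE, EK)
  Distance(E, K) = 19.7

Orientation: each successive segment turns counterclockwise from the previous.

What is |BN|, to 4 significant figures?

27.53

B is at the origin; BG runs at -78.2° with length 14.5, so G = (2.965, -14.19). ∠BGS = 135.9° gives GS at -34.10° from the x-axis; with |GS| = 15.5, S = (15.80, -22.88). The perpendicularity gives SN at right angles to GS, so SN runs at 55.90°; with |SN| = 19.4, N = (26.68, -6.819). Then |BN| = |N − B| = 27.53.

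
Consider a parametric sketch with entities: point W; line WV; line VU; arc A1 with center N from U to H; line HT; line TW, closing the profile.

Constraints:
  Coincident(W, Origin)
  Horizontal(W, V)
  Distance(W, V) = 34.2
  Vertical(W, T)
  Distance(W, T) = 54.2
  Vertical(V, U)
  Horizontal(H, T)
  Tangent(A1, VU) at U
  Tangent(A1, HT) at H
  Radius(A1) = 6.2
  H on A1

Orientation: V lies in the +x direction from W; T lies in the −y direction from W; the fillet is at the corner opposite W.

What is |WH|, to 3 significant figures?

61.0

W is at the origin; W and V share the same y with |WV| = 34.2 and V on the +x side, so V = (34.2, 0.00). W and T share the same x with |WT| = 54.2 and T on the −y side, so T = (0.00, -54.2). The virtual corner opposite W is at (34.2, -54.2). Since A1 is tangent to VU there, NU ⟂ VU and since A1 is tangent to HT there, NH ⟂ HT, with radius 6.2, so the center N sits 6.2 in from both sides at N = (28.0, -48.0). That places the tangent points at U = (34.2, -48.0) on VU and H = (28.0, -54.2) on HT. Then |WH| = |H − W| = 61.0.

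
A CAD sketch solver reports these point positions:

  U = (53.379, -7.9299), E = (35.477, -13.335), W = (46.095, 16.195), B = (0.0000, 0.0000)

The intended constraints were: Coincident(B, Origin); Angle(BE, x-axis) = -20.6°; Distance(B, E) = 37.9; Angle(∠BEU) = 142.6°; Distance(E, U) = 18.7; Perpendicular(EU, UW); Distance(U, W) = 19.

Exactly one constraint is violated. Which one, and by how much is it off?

Distance(U, W) = 19 — off by 6.20.

B = (0.00, 0.00) ✓; BE at -20.60° ✓; |BE| = 37.90 ✓; ∠BEU = 142.6° ✓; |EU| = 18.70 ✓; ∠(EU, UW) = 90.00° ✓; |UW| = 25.20 ✗.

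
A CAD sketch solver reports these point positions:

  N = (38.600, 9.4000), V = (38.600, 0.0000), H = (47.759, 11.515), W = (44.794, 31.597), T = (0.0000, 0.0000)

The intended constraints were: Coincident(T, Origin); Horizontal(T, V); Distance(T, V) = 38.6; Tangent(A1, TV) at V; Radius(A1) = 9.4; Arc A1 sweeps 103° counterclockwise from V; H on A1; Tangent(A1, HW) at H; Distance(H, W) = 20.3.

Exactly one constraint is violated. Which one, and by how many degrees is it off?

Tangent(A1, HW) at H — off by 4.60°.

T = (0.00, 0.00) ✓; T.y = 0.00, V.y = 0.00 ✓; |TV| = 38.60 ✓; ∠(NV, VT) = 90.00° ✓; |NV| = 9.400 ✓; bearing(N→H) − bearing(N→V) = 103.0° ✓; |NH| = 9.400 ✓; ∠(NH, HW) = 94.60° ✗; |HW| = 20.30 ✓.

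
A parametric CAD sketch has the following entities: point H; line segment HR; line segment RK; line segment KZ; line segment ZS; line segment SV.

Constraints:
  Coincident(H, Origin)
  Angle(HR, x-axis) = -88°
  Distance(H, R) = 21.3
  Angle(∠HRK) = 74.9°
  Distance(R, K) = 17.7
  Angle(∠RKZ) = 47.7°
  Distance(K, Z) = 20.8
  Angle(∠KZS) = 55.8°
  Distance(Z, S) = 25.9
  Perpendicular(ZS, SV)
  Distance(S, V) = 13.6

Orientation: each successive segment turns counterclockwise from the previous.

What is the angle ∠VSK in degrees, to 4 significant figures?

39.55°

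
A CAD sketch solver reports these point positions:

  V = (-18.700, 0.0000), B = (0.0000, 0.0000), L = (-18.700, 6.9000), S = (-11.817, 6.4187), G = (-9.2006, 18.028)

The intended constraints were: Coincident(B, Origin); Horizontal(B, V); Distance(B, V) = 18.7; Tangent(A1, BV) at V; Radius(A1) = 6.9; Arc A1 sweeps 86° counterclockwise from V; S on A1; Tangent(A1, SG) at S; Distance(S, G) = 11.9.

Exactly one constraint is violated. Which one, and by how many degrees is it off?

Tangent(A1, SG) at S — off by 8.70°.

B = (0.00, 0.00) ✓; B.y = 0.00, V.y = 0.00 ✓; |BV| = 18.70 ✓; ∠(LV, VB) = 90.00° ✓; |LV| = 6.900 ✓; bearing(L→S) − bearing(L→V) = 86.00° ✓; |LS| = 6.900 ✓; ∠(LS, SG) = 98.70° ✗; |SG| = 11.90 ✓.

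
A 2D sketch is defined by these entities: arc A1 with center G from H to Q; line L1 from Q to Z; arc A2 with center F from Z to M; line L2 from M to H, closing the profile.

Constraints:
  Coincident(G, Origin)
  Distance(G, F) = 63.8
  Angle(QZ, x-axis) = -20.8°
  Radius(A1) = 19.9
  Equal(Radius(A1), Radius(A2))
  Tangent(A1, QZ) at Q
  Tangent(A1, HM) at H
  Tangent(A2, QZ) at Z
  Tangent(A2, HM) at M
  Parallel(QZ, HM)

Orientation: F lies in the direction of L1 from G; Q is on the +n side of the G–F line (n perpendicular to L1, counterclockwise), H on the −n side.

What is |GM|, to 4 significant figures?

66.83

The slot axis is L1's direction at -20.8°, so u = (cos -20.8°, sin -20.8°) = (0.9348, -0.3551) and n = (−sin -20.8°, cos -20.8°) = (0.3551, 0.9348). G is at the origin and F lies 63.8 along u from G, so F = 63.8·u = (59.64, -22.66). Tangency of A1 to both parallel lines with radius 19.9 puts Q and H at G ± 19.9·n: Q = (7.067, 18.60), H = (-7.067, -18.60). Equal radii place Z and M the same way about F: Z = F + 19.9·n = (66.71, -4.053), M = F − 19.9·n = (52.58, -41.26). Then |GM| = |M − G| = 66.83.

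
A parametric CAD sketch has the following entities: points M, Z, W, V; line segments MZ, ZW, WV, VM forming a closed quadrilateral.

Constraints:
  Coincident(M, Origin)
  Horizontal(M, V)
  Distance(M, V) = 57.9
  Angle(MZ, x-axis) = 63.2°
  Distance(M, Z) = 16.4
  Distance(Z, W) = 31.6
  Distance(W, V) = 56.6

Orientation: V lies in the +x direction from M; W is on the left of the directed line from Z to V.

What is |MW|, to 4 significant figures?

48.00

Checks: |ZW| = 31.60 ✓; |WV| = 56.60 ✓.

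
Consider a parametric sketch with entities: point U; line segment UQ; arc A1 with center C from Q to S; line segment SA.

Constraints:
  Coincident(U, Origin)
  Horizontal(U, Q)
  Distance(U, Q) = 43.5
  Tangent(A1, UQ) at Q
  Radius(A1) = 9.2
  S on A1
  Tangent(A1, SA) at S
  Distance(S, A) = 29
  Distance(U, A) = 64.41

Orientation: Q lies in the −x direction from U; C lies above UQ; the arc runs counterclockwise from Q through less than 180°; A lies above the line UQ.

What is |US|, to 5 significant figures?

38.514

U is at the origin; UQ is horizontal with |UQ| = 43.5 and Q on the −x side, so Q = (-43.500, 0.0000). Since A1 is tangent to UQ there, CQ ⟂ UQ, so C = Q + (0, 9.2) = (-43.500, 9.2000). Since CS ⟂ SA (tangency), |CA| = √(9.2² + 29.0²) = 30.424 regardless of where S sits on A1. So A lies on both circle(U, 64.41) and circle(C, 30.424); the above-UQ intersection is A = (-51.622, 38.520). S is the foot of the tangent from A: S = (-35.792, 14.222).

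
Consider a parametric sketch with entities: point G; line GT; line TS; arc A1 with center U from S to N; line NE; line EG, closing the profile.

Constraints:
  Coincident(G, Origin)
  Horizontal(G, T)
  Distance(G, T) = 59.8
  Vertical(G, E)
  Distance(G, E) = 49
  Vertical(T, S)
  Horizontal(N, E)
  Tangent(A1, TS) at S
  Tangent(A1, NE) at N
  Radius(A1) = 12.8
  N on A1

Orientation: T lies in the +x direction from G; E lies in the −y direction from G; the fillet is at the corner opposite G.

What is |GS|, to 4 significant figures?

69.90

G is at the origin; GT is horizontal with |GT| = 59.8 and T on the +x side, so T = (59.80, 0.000). GE is vertical with |GE| = 49.0 and E on the −y side, so E = (0.000, -49.00). The virtual corner opposite G is at (59.80, -49.00). The tangent condition forces US to be normal to TS and the tangent condition forces UN to be normal to NE, with radius 12.8, so the center U sits 12.8 in from both sides at U = (47.00, -36.20). That places the tangent points at S = (59.80, -36.20) on TS and N = (47.00, -49.00) on NE. Then |GS| = |S − G| = 69.90.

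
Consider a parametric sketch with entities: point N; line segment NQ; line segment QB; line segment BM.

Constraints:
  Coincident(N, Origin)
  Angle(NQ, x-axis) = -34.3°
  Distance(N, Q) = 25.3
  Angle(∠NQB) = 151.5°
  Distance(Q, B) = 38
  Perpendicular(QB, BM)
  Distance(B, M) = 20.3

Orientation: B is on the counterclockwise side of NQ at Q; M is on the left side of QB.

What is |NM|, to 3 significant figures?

60.8

∠NQB = 151.5°, so QB runs at -34.3° + (180° − 151.5°) = -5.80° from the x-axis; with |QB| = 38.0, B = Q + 38.0·(cos -5.80°, sin -5.80°) = (58.7, -18.1). The perpendicularity gives BM at right angles to QB; with |BM| = 20.3 on the left of QB, M = B + 20.3·(0.101, 0.995) = (60.8, 2.10). Then |NM| = |M − N| = 60.8.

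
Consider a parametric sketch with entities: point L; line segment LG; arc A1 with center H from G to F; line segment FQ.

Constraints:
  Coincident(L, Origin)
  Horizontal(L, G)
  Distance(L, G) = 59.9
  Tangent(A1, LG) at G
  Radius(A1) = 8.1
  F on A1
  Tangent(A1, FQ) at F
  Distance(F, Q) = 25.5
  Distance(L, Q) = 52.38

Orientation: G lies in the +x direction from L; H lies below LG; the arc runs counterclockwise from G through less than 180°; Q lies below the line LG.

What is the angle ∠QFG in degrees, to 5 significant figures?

145.13°

L is at the origin; LG is horizontal with |LG| = 59.9 and G on the +x side, so G = (59.900, 0.0000). The tangent condition forces HG to be normal to LG, so H = G + (0, -8.1) = (59.900, -8.1000). Since HF ⟂ FQ (tangency), |HQ| = √(8.1² + 25.5²) = 26.756 regardless of where F sits on A1. So Q lies on both circle(L, 52.38) and circle(H, 26.756); the below-LG intersection is Q = (43.473, -29.219). F is the foot of the tangent from Q: F = (52.301, -5.2959).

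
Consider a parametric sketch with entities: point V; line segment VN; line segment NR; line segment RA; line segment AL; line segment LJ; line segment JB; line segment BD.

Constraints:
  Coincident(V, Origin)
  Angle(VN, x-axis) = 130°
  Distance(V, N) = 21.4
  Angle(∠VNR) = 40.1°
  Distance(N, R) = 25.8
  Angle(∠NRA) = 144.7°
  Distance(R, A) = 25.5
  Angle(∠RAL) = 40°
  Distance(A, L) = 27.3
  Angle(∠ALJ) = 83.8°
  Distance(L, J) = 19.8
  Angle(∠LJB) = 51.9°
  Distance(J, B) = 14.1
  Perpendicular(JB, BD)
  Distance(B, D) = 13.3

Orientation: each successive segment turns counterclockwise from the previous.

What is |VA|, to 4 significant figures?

30.26

V is at the origin; VN runs at 130.0° with length 21.4, so N = (-13.76, 16.39). ∠VNR = 40.1° gives NR at -90.10° from the x-axis; with |NR| = 25.8, R = (-13.80, -9.407). ∠NRA = 144.7° gives RA at -54.80° from the x-axis; with |RA| = 25.5, A = (0.8983, -30.24). Then |VA| = |A − V| = 30.26.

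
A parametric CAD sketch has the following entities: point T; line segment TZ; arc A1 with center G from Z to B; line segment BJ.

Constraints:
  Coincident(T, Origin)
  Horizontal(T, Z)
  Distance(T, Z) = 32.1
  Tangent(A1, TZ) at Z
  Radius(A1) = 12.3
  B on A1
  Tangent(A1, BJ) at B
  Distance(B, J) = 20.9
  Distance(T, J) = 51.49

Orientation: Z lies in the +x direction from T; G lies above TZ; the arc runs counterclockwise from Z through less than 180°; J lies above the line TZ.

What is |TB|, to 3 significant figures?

46.7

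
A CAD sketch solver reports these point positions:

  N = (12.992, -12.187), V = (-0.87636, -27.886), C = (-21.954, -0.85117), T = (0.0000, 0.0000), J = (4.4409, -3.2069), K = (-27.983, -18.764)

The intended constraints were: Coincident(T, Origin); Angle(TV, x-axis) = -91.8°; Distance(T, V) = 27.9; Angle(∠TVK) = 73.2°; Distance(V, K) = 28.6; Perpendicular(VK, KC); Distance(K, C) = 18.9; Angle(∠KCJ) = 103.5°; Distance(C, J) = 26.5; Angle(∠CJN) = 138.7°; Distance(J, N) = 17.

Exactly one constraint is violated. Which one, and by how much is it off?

Distance(J, N) = 17 — off by 4.60.

T = (0.00, 0.00) ✓; TV at -91.80° ✓; |TV| = 27.90 ✓; ∠TVK = 73.20° ✓; |VK| = 28.60 ✓; ∠(VK, KC) = 90.00° ✓; |KC| = 18.90 ✓; ∠KCJ = 103.5° ✓; |CJ| = 26.50 ✓; ∠CJN = 138.7° ✓; |JN| = 12.40 ✗.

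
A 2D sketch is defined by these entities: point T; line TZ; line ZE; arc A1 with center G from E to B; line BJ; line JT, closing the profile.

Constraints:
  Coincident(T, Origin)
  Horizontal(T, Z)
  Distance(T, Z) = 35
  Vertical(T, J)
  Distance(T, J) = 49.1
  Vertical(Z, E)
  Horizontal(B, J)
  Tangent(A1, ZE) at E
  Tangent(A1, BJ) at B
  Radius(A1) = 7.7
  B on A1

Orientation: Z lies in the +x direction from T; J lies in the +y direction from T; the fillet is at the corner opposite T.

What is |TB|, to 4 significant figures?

56.18

T is at the origin; T and Z share the same y with |TZ| = 35.0 and Z on the +x side, so Z = (35.00, 0.000). T and J share the same x with |TJ| = 49.1 and J on the +y side, so J = (0.000, 49.10). The virtual corner opposite T is at (35.00, 49.10). Since A1 is tangent to ZE there, GE ⟂ ZE and tangency of A1 to BJ means the radius GB is perpendicular to BJ, with radius 7.7, so the center G sits 7.7 in from both sides at G = (27.30, 41.40). That places the tangent points at E = (35.00, 41.40) on ZE and B = (27.30, 49.10) on BJ. Then |TB| = |B − T| = 56.18.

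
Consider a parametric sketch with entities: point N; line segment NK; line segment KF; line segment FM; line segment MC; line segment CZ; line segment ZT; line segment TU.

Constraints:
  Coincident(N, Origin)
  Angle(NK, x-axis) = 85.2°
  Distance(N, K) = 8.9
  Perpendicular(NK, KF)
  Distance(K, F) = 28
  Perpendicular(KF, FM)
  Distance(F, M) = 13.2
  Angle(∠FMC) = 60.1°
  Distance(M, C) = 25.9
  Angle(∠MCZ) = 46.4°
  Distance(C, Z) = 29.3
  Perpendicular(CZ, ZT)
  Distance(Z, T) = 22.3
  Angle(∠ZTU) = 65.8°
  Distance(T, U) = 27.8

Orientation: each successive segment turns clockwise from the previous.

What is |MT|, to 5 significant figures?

11.975

∠MCZ = 46.4° gives CZ at 11.700° from the x-axis; with |CZ| = 29.3, Z = (34.940, 14.058). CZ ⟂ ZT, so ZT runs at -78.300°; with |ZT| = 22.3, T = (39.462, -7.7786). Then |MT| = |T − M| = 11.975.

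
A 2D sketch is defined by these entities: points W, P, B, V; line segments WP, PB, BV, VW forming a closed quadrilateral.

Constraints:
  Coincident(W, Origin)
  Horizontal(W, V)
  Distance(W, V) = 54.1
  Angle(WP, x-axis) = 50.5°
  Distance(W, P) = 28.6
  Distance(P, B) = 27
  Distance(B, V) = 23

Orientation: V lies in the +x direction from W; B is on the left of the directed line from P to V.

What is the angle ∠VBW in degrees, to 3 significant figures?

87.7°

Checks: |PB| = 27.00 ✓; |BV| = 23.00 ✓.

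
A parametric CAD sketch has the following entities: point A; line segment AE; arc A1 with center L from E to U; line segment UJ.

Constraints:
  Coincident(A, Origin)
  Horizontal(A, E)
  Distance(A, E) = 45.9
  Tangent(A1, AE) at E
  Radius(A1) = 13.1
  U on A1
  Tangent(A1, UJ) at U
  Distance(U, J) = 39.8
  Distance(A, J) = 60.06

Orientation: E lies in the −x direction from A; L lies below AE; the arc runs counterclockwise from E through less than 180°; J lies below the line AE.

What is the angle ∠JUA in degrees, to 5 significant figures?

70.827°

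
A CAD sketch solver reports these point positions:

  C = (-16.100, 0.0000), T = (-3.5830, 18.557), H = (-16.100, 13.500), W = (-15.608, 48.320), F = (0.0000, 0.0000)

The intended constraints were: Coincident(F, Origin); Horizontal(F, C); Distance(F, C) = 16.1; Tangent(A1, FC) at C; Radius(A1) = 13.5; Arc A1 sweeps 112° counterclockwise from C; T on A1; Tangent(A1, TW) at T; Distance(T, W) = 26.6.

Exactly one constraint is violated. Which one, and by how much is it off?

Distance(T, W) = 26.6 — off by 5.50.

F = (0.00, 0.00) ✓; F.y = 0.00, C.y = 0.00 ✓; |FC| = 16.10 ✓; ∠(HC, CF) = 90.00° ✓; |HC| = 13.50 ✓; bearing(H→T) − bearing(H→C) = 112.0° ✓; |HT| = 13.50 ✓; ∠(HT, TW) = 90.00° ✓; |TW| = 32.10 ✗.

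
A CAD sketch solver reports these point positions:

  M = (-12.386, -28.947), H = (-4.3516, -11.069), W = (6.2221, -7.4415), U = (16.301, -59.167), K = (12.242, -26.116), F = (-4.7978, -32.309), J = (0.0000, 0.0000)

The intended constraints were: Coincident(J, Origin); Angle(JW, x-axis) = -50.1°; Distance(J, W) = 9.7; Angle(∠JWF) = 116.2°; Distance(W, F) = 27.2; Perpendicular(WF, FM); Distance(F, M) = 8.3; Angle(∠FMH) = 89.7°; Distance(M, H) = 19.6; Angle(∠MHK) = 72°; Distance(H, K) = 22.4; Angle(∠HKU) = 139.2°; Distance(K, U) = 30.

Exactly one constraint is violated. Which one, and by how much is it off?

Distance(K, U) = 30 — off by 3.30.

J = (0.00, 0.00) ✓; JW at -50.10° ✓; |JW| = 9.700 ✓; ∠JWF = 116.2° ✓; |WF| = 27.20 ✓; ∠(WF, FM) = 90.00° ✓; |FM| = 8.300 ✓; ∠FMH = 89.70° ✓; |MH| = 19.60 ✓; ∠MHK = 72.00° ✓; |HK| = 22.40 ✓; ∠HKU = 139.2° ✓; |KU| = 33.30 ✗.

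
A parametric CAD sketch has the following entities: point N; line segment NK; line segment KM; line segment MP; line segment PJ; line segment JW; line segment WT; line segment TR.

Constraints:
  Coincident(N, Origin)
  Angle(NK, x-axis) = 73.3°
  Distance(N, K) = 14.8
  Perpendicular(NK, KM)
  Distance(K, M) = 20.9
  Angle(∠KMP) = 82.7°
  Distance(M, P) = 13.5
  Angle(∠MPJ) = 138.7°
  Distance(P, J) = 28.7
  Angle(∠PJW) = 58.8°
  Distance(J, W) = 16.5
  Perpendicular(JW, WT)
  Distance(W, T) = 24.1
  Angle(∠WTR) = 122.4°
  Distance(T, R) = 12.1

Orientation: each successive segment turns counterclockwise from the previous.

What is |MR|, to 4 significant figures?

21.55

The perpendicularity gives WT at right angles to JW, so WT runs at 153.1°; with |WT| = 24.1, T = (-16.83, 8.116). ∠WTR = 122.4° gives TR at -149.3° from the x-axis; with |TR| = 12.1, R = (-27.24, 1.938). Then |MR| = |R − M| = 21.55.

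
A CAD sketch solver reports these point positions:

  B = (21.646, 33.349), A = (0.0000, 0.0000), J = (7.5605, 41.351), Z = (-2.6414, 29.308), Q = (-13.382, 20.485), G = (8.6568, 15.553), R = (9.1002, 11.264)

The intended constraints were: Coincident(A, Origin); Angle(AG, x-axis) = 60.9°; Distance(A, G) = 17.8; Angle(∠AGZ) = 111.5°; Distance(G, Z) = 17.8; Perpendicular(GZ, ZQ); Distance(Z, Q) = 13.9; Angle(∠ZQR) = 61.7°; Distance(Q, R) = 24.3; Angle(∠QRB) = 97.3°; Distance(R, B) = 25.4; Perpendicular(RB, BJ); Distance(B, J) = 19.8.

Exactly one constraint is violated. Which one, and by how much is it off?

Distance(B, J) = 19.8 — off by 3.60.

A = (0.00, 0.00) ✓; AG at 60.90° ✓; |AG| = 17.80 ✓; ∠AGZ = 111.5° ✓; |GZ| = 17.80 ✓; ∠(GZ, ZQ) = 90.00° ✓; |ZQ| = 13.90 ✓; ∠ZQR = 61.70° ✓; |QR| = 24.30 ✓; ∠QRB = 97.30° ✓; |RB| = 25.40 ✓; ∠(RB, BJ) = 90.00° ✓; |BJ| = 16.20 ✗.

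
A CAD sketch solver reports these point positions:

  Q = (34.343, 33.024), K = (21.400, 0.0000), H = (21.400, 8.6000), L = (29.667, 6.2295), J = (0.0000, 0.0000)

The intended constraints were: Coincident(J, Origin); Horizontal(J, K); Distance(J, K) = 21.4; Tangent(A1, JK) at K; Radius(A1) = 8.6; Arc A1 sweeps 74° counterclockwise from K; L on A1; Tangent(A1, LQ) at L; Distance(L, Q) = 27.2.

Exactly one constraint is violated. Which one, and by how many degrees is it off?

Tangent(A1, LQ) at L — off by 6.10°.

J = (0.00, 0.00) ✓; J.y = 0.00, K.y = 0.00 ✓; |JK| = 21.40 ✓; ∠(HK, KJ) = 90.00° ✓; |HK| = 8.600 ✓; bearing(H→L) − bearing(H→K) = 74.00° ✓; |HL| = 8.600 ✓; ∠(HL, LQ) = 83.90° ✗; |LQ| = 27.20 ✓.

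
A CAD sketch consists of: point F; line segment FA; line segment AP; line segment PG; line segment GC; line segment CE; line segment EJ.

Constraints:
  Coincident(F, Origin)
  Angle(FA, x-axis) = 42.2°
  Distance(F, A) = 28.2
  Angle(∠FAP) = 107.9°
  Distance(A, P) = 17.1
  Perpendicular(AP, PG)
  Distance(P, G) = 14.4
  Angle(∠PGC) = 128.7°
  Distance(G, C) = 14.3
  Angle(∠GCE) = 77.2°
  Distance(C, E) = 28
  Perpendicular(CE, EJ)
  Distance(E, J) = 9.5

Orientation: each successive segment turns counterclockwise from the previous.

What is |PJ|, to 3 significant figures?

16.0

∠GCE = 77.2° gives CE at -1.60° from the x-axis; with |CE| = 28.0, E = (25.2, 14.0). CE is perpendicular to EJ, so EJ runs at 88.4°; with |EJ| = 9.5, J = (25.4, 23.5). Then |PJ| = |J − P| = 16.0.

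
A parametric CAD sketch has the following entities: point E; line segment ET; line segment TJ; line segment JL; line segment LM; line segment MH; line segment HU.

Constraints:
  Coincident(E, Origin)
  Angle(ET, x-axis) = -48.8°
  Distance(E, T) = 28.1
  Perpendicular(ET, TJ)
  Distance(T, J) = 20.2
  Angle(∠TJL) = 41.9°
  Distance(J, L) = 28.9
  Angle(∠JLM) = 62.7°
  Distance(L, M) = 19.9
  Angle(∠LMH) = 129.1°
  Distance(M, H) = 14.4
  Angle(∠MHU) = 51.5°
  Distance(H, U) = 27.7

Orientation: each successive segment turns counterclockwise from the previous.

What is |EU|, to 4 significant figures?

16.02

E is at the origin; ET runs at -48.8° with length 28.1, so T = (18.51, -21.14). ET ⟂ TJ, so TJ runs at 41.20°; with |TJ| = 20.2, J = (33.71, -7.837). ∠TJL = 41.9° gives JL at 179.3° from the x-axis; with |JL| = 28.9, L = (4.810, -7.484). ∠JLM = 62.7° gives LM at -63.40° from the x-axis; with |LM| = 19.9, M = (13.72, -25.28). ∠LMH = 129.1° gives MH at -12.50° from the x-axis; with |MH| = 14.4, H = (27.78, -28.39). ∠MHU = 51.5° gives HU at 116.0° from the x-axis; with |HU| = 27.7, U = (15.64, -3.498). Then |EU| = |U − E| = 16.02.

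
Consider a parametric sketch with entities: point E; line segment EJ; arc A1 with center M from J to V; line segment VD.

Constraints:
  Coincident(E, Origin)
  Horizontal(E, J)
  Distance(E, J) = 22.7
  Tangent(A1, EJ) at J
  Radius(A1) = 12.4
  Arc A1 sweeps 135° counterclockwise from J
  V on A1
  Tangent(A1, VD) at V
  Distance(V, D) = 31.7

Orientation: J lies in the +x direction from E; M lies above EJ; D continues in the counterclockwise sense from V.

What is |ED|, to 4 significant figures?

44.51

E is at the origin; EJ is horizontal with |EJ| = 22.7 and J on the +x side, so J = (22.70, 0.000). Tangency of A1 to EJ means the radius MJ is perpendicular to EJ, so M = J + (0, 12.4) = (22.70, 12.40). On A1, J sits at bearing -90° from M; a 135° counterclockwise sweep puts V at bearing 45°, so V = M + 12.4·(cos 45°, sin 45°) = (31.47, 21.17). Tangency of A1 to VD means the radius MV is perpendicular to VD, so VD runs along (−sin 45°, cos 45°); with |VD| = 31.7, D = (9.053, 43.58). Then |ED| = |D − E| = 44.51.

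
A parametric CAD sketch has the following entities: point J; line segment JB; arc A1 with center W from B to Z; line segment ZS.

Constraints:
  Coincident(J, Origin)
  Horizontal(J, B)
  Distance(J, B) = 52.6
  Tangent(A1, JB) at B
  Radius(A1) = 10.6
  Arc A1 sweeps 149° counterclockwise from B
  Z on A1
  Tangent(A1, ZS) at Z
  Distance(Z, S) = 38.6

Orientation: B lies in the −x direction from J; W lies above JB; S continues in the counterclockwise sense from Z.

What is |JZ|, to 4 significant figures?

51.09

J is at the origin; J and B share the same y with |JB| = 52.6 and B on the −x side, so B = (-52.60, 0.000). The tangent condition forces WB to be normal to JB, so W = B + (0, 10.6) = (-52.60, 10.60). On A1, B sits at bearing -90° from W; a 149° counterclockwise sweep puts Z at bearing 59°, so Z = W + 10.6·(cos 59°, sin 59°) = (-47.14, 19.69). Then |JZ| = |Z − J| = 51.09.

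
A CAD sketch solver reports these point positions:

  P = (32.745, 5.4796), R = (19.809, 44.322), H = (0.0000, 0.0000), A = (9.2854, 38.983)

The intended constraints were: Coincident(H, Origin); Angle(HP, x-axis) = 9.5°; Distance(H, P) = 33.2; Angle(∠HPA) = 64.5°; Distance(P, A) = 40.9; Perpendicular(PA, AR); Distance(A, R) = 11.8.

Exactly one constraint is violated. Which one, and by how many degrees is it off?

Perpendicular(PA, AR) — off by 8.10°.

H = (0.00, 0.00) ✓; HP at 9.500° ✓; |HP| = 33.20 ✓; ∠HPA = 64.50° ✓; |PA| = 40.90 ✓; ∠(PA, AR) = 98.10° ✗; |AR| = 11.80 ✓.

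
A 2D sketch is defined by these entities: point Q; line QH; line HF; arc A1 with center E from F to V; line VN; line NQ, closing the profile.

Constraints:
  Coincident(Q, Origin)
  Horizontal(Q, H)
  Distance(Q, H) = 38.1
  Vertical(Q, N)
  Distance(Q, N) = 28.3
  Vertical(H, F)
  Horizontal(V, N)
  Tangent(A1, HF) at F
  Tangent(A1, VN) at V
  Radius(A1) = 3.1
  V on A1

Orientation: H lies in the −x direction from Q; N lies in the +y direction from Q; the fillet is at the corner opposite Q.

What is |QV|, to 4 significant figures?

45.01

Q is at the origin; Q and H share the same y with |QH| = 38.1 and H on the −x side, so H = (-38.10, 0.000). Q and N share the same x with |QN| = 28.3 and N on the +y side, so N = (0.000, 28.30). The virtual corner opposite Q is at (-38.10, 28.30). Tangency of A1 to HF means the radius EF is perpendicular to HF and tangency of A1 to VN means the radius EV is perpendicular to VN, with radius 3.1, so the center E sits 3.1 in from both sides at E = (-35.00, 25.20). That places the tangent points at F = (-38.10, 25.20) on HF and V = (-35.00, 28.30) on VN. Then |QV| = |V − Q| = 45.01.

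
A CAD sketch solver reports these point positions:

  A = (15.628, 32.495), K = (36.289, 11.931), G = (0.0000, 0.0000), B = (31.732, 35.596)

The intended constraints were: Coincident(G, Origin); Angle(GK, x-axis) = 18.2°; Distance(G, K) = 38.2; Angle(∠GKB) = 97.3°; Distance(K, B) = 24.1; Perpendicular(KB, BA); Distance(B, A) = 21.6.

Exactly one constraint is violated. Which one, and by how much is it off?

Distance(B, A) = 21.6 — off by 5.20.

G = (0.00, 0.00) ✓; GK at 18.20° ✓; |GK| = 38.20 ✓; ∠GKB = 97.30° ✓; |KB| = 24.10 ✓; ∠(KB, BA) = 90.00° ✓; |BA| = 16.40 ✗.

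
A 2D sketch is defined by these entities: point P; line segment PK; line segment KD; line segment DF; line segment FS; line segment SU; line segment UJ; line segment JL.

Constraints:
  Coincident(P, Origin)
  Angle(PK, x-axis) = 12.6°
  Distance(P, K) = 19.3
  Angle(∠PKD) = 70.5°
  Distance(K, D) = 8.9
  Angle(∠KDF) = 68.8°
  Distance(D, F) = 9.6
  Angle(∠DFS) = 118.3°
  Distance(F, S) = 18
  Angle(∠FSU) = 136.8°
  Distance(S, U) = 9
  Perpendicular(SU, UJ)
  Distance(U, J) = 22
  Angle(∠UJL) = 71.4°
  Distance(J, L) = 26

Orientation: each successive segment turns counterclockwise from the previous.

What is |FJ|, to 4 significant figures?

24.15

∠FSU = 136.8° gives SU at -21.80° from the x-axis; with |SU| = 9.0, U = (24.33, -15.60). SU ⟂ UJ, so UJ runs at 68.20°; with |UJ| = 22.0, J = (32.50, 4.823). Then |FJ| = |J − F| = 24.15.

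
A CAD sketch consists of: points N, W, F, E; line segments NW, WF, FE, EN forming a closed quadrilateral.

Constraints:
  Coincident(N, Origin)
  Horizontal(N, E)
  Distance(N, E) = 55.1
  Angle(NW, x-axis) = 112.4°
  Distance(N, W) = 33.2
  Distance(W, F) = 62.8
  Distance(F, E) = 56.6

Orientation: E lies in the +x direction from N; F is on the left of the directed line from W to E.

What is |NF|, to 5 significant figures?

71.571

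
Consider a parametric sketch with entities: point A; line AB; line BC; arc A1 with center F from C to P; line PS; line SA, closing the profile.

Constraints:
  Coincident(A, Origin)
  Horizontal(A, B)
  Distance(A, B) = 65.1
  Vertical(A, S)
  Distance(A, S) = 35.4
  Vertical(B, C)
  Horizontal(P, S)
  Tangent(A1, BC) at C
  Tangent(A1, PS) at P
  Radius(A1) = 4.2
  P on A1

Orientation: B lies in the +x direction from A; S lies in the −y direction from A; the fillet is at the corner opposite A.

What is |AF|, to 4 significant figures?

68.43

A and S share the same x with |AS| = 35.4 and S on the −y side, so S = (0.000, -35.40). The virtual corner opposite A is at (65.10, -35.40). Tangency of A1 to BC means the radius FC is perpendicular to BC and the tangent condition forces FP to be normal to PS, with radius 4.2, so the center F sits 4.2 in from both sides at F = (60.90, -31.20). Then |AF| = |F − A| = 68.43.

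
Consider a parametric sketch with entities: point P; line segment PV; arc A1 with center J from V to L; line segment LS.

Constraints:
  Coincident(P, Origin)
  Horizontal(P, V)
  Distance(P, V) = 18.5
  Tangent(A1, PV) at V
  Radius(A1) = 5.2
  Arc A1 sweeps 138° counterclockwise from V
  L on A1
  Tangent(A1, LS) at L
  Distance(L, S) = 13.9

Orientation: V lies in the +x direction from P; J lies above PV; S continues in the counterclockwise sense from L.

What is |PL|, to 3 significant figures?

23.8

P is at the origin; P and V share the same y with |PV| = 18.5 and V on the +x side, so V = (18.5, 0.00). Since A1 is tangent to PV there, JV ⟂ PV, so J = V + (0, 5.2) = (18.5, 5.20). On A1, V sits at bearing -90° from J; a 138° counterclockwise sweep puts L at bearing 48°, so L = J + 5.2·(cos 48°, sin 48°) = (22.0, 9.06). Then |PL| = |L − P| = 23.8.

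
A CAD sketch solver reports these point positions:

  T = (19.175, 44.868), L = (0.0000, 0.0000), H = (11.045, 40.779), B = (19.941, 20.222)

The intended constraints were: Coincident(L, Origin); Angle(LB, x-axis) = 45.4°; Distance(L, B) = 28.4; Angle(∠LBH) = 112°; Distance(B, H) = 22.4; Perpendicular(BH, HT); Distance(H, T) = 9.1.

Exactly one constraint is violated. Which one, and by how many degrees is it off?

Perpendicular(BH, HT) — off by 3.30°.

L = (0.00, 0.00) ✓; LB at 45.40° ✓; |LB| = 28.40 ✓; ∠LBH = 112.0° ✓; |BH| = 22.40 ✓; ∠(BH, HT) = 86.70° ✗; |HT| = 9.100 ✓.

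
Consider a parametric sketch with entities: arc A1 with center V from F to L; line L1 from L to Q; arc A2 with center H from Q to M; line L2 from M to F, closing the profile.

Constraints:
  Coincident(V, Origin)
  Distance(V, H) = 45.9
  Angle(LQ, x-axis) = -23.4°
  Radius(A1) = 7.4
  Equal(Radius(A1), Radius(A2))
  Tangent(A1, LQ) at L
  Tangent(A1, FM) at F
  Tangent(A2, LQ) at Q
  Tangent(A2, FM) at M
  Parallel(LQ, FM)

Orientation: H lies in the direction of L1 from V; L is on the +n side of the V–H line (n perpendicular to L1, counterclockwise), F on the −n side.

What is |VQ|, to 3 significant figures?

46.5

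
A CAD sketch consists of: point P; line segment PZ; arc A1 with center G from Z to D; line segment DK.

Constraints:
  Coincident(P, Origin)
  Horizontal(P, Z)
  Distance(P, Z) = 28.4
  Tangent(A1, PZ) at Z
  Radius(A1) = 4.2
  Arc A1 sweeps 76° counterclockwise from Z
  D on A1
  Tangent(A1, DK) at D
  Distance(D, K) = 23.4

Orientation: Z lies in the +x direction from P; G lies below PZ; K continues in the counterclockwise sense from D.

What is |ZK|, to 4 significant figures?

27.66

P is at the origin; PZ is horizontal with |PZ| = 28.4 and Z on the +x side, so Z = (28.40, 0.000). Since A1 is tangent to PZ there, GZ ⟂ PZ, so G = Z + (0, -4.2) = (28.40, -4.200). On A1, Z sits at bearing 90° from G; a 76° counterclockwise sweep puts D at bearing 166°, so D = G + 4.2·(cos 166°, sin 166°) = (24.32, -3.184). Tangency of A1 to DK means the radius GD is perpendicular to DK, so DK runs along (−sin 166°, cos 166°); with |DK| = 23.4, K = (18.66, -25.89). Then |ZK| = |K − Z| = 27.66.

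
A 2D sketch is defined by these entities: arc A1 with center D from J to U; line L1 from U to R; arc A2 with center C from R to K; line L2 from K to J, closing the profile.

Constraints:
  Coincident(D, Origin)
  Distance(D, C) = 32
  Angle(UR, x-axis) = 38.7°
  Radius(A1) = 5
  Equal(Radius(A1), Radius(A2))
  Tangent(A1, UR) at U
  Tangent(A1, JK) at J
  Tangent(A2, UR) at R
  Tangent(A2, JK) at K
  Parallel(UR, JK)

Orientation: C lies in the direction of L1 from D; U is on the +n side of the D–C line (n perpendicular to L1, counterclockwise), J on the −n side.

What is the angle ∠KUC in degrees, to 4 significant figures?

8.473°

The slot axis is L1's direction at 38.7°, so u = (cos 38.7°, sin 38.7°) = (0.7804, 0.6252) and n = (−sin 38.7°, cos 38.7°) = (-0.6252, 0.7804). D is at the origin and C lies 32.0 along u from D, so C = 32.0·u = (24.97, 20.01). Tangency of A1 to both parallel lines with radius 5.0 puts U and J at D ± 5.0·n: U = (-3.126, 3.902), J = (3.126, -3.902). Equal radii place R and K the same way about C: R = C + 5.0·n = (21.85, 23.91), K = C − 5.0·n = (28.10, 16.11). Then cos ∠KUC = UK·UC / (|UK||UC|), giving 8.473°.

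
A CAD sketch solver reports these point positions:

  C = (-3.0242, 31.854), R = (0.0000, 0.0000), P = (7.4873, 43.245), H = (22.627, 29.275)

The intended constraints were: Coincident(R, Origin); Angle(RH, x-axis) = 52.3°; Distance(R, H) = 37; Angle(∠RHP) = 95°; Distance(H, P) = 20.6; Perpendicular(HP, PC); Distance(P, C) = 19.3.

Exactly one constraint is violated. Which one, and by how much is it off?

Distance(P, C) = 19.3 — off by 3.80.

R = (0.00, 0.00) ✓; RH at 52.30° ✓; |RH| = 37.00 ✓; ∠RHP = 95.00° ✓; |HP| = 20.60 ✓; ∠(HP, PC) = 90.00° ✓; |PC| = 15.50 ✗.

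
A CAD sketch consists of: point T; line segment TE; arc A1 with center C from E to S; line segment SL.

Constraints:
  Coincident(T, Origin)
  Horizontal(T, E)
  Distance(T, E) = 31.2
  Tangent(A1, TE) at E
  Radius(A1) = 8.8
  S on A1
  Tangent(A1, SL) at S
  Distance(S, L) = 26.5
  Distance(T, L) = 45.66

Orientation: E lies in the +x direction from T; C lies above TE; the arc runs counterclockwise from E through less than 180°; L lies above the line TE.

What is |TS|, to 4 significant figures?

41.11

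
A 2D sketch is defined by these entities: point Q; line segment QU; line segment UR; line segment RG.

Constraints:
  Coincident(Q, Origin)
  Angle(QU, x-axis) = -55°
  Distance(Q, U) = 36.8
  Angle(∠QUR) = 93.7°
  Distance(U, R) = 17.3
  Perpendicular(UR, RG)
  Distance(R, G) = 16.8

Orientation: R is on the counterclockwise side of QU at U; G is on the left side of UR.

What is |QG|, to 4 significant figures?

28.00

∠QUR = 93.7°, so UR runs at -55.0° + (180° − 93.7°) = 31.30° from the x-axis; with |UR| = 17.3, R = U + 17.3·(cos 31.30°, sin 31.30°) = (35.89, -21.16). UR ⟂ RG; with |RG| = 16.8 on the left of UR, G = R + 16.8·(-0.5195, 0.8545) = (27.16, -6.802). Then |QG| = |G − Q| = 28.00.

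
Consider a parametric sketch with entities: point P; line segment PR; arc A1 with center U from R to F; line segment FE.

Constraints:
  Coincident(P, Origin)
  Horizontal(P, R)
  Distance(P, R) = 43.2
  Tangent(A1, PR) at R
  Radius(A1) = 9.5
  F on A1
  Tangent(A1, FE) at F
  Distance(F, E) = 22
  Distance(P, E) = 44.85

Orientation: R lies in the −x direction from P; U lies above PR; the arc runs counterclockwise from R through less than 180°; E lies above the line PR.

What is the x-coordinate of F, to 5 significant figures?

-33.715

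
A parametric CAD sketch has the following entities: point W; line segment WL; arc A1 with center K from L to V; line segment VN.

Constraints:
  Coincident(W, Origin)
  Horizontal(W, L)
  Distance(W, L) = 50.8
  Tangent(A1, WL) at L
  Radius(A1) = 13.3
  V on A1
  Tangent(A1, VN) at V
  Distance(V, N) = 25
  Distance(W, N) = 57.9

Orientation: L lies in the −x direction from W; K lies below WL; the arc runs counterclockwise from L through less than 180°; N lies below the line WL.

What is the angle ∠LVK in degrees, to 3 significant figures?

21.7°

Checks: |KV| = 13.30 ✓; ∠(KV, VN) = 90.00° ✓; |VN| = 25.00 ✓; |WN| = 57.90 ✓.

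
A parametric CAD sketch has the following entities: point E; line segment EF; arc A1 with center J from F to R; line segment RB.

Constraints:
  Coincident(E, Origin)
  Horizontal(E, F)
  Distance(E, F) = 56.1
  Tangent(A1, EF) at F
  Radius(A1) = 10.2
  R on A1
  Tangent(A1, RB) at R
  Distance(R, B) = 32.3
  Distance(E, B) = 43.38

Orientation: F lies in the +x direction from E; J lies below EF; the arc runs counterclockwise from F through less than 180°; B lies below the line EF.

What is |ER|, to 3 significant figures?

47.8

E is at the origin; E and F share the same y with |EF| = 56.1 and F on the +x side, so F = (56.1, 0.00). The tangent condition forces JF to be normal to EF, so J = F + (0, -10.2) = (56.1, -10.2). Since JR ⟂ RB (tangency), |JB| = √(10.2² + 32.3²) = 33.9 regardless of where R sits on A1. So B lies on both circle(E, 43.38) and circle(J, 33.9); the below-EF intersection is B = (29.8, -31.5). R is the foot of the tangent from B: R = (47.6, -4.58).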